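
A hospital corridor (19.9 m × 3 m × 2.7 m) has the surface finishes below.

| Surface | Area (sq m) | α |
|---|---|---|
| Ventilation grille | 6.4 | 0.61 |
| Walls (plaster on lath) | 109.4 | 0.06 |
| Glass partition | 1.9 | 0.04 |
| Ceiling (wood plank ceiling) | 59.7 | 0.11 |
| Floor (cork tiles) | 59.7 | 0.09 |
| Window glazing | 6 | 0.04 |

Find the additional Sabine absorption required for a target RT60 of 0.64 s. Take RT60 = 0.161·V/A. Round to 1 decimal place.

Summing Sᵢαᵢ: 3.904 + 6.564 + 0.076 + 6.567 + 5.373 + 0.240 → A₁ = 22.724 sabins.
V = 161.19 m³. Required absorption A₂ = 0.161 × 161.19 / 0.64 = 40.549 sabins.
ΔA = A₂ − A₁ = 40.549 − 22.724 = 17.8 sabins.

17.8 sabins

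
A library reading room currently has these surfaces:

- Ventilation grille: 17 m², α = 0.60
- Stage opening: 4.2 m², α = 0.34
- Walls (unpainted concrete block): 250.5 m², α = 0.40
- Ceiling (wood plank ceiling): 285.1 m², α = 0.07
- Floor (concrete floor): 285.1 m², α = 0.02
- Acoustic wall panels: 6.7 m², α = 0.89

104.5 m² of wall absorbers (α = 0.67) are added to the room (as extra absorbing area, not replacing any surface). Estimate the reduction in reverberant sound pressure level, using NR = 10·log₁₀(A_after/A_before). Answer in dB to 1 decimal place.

Equivalent absorption area: A_before = 17·0.60 + 4.2·0.34 + 250.5·0.40 + 285.1·0.07 + 285.1·0.02 + 6.7·0.89 = 143.450 m².
Added absorption = 104.5 × 0.67 = 70.015 sabins.
New total A_after = 213.465 sabins.
NR = 10·log₁₀(213.465/143.450) = 1.7 dB.

1.7 dB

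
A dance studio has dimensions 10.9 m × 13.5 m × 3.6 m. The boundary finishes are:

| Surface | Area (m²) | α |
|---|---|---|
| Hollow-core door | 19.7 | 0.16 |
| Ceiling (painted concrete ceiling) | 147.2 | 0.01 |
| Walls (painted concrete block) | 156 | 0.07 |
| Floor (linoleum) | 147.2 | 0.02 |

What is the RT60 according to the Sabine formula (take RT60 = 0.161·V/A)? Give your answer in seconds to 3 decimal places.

Summing Sᵢαᵢ: 3.152 + 1.472 + 10.920 + 2.944 → A = 18.488 sabins.
V = 10.9·13.5·3.6 = 529.74 m³.
RT60 = 0.161 · V / A = 0.161 × 529.74 / 18.488 = 4.613 s.

4.613 sec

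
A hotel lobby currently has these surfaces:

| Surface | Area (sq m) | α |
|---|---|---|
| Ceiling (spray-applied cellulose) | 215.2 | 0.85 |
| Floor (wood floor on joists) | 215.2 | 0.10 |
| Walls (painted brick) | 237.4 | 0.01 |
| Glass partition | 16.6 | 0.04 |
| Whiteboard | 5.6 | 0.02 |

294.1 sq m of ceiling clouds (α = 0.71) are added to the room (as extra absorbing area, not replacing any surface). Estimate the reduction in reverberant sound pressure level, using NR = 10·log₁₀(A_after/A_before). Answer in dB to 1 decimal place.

A_before = Σ Sᵢαᵢ = 215.2*0.85 + 215.2*0.10 + 237.4*0.01 + 16.6*0.04 + 5.6*0.02 = 207.590 sabins.
Treatment contributes 294.1·0.71 = 208.811 sabins.
A_after = 207.590 + 208.811 = 416.401 sabins.
Reduction = 10 log₁₀(A_after/A_before) = 10 log₁₀(2.0059) = 3.0 dB.

3.0 dB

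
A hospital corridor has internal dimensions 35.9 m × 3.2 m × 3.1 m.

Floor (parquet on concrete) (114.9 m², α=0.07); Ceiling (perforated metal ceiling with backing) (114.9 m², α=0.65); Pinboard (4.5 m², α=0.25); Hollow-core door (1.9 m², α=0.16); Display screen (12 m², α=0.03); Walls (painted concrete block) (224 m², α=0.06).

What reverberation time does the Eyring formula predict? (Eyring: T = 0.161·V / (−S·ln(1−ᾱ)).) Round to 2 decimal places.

0.52 s

S = Σ Sᵢ = 472.2 m².
Σ(Sᵢαᵢ) = 114.9·0.07 + 114.9·0.65 + 4.5·0.25 + 1.9·0.16 + 12·0.03 + 224·0.06 = 97.957.
ᾱ = 97.957 / 472.2 = 0.2074.
Eyring denominator: −S ln(1−ᾱ) = 109.757.
V = 35.9 × 3.2 × 3.1 = 356.128 m³.
T = 0.161·V/[−S·ln(1−ᾱ)] = 0.161·356.128/109.757 = 0.52 s.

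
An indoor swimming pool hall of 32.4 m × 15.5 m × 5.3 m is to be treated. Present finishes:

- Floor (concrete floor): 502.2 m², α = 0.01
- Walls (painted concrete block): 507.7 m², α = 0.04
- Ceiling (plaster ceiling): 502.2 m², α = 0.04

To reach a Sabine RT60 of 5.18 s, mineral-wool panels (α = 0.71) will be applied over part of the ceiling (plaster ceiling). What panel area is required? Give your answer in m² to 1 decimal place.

A₁ = Σ Sᵢαᵢ = 502.2*0.01 + 507.7*0.04 + 502.2*0.04 = 45.418 sabins.
Required A₂ = 0.161·2661.66/5.18 = 82.727 sabins.
Absorption to add: 82.727 − 45.418 = 37.309 sabins.
Each m² of panel replacing the ceiling (plaster ceiling) adds (0.71 − 0.04) = 0.67 sabins.
Panel area = 37.309 / 0.67 = 55.7 m².

55.7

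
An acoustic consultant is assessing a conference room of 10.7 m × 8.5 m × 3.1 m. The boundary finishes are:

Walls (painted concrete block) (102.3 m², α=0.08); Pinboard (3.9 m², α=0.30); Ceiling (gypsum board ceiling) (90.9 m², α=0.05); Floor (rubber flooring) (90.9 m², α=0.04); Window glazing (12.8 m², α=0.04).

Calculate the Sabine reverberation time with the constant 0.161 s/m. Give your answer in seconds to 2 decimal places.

Equivalent absorption area: A = 102.3×0.08 + 3.9×0.30 + 90.9×0.05 + 90.9×0.04 + 12.8×0.04 = 18.047 m².
Room volume: 281.945 m³.
Sabine: RT60 = 0.161 × 281.945 / 18.047 = 2.52 s.

2.52 sec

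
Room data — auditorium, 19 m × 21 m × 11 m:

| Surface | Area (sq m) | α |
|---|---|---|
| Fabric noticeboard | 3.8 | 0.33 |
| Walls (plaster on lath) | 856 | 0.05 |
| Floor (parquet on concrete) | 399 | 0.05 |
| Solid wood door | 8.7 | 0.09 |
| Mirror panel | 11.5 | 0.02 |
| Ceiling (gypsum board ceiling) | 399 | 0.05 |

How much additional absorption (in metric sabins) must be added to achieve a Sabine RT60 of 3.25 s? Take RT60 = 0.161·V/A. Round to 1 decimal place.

132.5 sabins

Equivalent absorption area: A₁ = 3.8×0.33 + 856×0.05 + 399×0.05 + 8.7×0.09 + 11.5×0.02 + 399×0.05 = 84.967 sq m.
For T = 3.25 s, need A₂ = 0.161·V/T = 0.161·4389/3.25 = 217.424 sabins.
Shortfall: 217.424 − 84.967 = 132.5 sabins.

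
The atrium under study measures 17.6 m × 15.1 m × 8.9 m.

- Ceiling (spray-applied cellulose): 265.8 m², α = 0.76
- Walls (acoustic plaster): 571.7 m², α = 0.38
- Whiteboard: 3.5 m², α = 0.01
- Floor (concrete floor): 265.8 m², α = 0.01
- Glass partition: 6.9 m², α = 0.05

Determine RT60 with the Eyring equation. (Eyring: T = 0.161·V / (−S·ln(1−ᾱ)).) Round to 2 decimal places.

0.72 sec

Total surface area S = 265.8 + 571.7 + 3.5 + 265.8 + 6.9 = 1113.7 m².
Σ(Sᵢαᵢ) = 265.8×0.76 + 571.7×0.38 + 3.5×0.01 + 265.8×0.01 + 6.9×0.05 = 422.292.
Mean coefficient ᾱ = A/S = 0.3792.
−S·ln(1−ᾱ) = −1113.7 × ln(1 − 0.3792) = 530.952.
V = 17.6 × 15.1 × 8.9 = 2365.264 m³.
T = 0.161·V/[−S·ln(1−ᾱ)] = 0.161·2365.264/530.952 = 0.72 s.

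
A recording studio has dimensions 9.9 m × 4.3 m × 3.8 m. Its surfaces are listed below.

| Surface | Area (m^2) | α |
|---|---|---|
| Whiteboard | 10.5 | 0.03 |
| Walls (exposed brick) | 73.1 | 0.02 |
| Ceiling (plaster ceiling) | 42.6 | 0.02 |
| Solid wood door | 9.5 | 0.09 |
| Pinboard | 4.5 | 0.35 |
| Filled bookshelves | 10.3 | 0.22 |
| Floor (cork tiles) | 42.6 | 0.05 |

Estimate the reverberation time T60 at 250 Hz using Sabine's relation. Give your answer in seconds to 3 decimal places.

Total absorption A = 10.5·0.03 + 73.1·0.02 + 42.6·0.02 + 9.5·0.09 + 4.5·0.35 + 10.3·0.22 + 42.6·0.05
  = 0.315 + 1.462 + 0.852 + 0.855 + 1.575 + 2.266 + 2.130 = 9.455 m^2 sabins.
Volume V = 9.9 × 4.3 × 3.8 = 161.766 m³.
RT60 = 0.161 · V / A = 0.161 × 161.766 / 9.455 = 2.755 s.

2.755 seconds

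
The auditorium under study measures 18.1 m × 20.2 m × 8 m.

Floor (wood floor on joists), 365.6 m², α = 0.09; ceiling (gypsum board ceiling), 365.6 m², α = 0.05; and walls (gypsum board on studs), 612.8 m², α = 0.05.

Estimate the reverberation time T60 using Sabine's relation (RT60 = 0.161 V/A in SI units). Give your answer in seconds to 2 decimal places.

5.76 s

Total absorption A = 365.6×0.09 + 365.6×0.05 + 612.8×0.05
  = 32.904 + 18.280 + 30.640 = 81.824 m² sabins.
V = 18.1·20.2·8 = 2924.96 m³.
T = 0.161 V/A = 0.161·2924.96/81.824 = 5.76 s.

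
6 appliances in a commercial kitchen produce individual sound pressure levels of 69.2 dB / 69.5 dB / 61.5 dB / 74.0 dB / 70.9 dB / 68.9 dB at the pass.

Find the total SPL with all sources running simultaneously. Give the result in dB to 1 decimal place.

78.1 dB

Converting to relative power and adding: 10^(69.2/10) + 10^(69.5/10) + 10^(61.5/10) + 10^(74.0/10) + 10^(70.9/10) + 10^(68.9/10) = 6.383e+07.
Combined level = 10 log₁₀(6.383e+07) = 78.1 dB.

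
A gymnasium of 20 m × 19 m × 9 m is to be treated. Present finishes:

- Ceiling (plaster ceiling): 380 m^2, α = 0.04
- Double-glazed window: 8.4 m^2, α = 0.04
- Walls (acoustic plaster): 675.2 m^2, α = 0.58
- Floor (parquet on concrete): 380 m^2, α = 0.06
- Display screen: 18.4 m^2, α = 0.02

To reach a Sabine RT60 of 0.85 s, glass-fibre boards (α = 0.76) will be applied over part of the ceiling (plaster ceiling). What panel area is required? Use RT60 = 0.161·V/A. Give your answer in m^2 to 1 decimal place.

302.0

Summing Sᵢαᵢ: 15.200 + 0.336 + 391.616 + 22.800 + 0.368 → A₁ = 430.320 sabins.
Required A₂ = 0.161·3420/0.85 = 647.788 sabins.
Absorption to add: 647.788 − 430.320 = 217.468 sabins.
Net gain per m^2: Δα = 0.76 − 0.04 = 0.72.
Panel area = 217.468 / 0.72 = 302.0 m^2.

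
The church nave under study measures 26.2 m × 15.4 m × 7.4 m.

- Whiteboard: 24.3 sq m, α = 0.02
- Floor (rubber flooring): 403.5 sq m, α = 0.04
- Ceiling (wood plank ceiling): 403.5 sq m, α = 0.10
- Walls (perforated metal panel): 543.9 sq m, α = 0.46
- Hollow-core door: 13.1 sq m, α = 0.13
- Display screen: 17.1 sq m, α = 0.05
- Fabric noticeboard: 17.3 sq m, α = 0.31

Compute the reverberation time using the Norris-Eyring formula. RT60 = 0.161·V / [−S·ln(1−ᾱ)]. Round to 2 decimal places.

1.35 s

S = Σ Sᵢ = 1422.7 sq m.
Absorption A = 24.3·0.02 + 403.5·0.04 + 403.5·0.10 + 543.9·0.46 + 13.1·0.13 + 17.1·0.05 + 17.3·0.31 = 315.091 sabins.
ᾱ = 315.091 / 1422.7 = 0.2215.
Eyring denominator: −S ln(1−ᾱ) = 356.225.
V = 26.2 × 15.4 × 7.4 = 2985.752 m³.
T = 0.161·V/[−S·ln(1−ᾱ)] = 0.161·2985.752/356.225 = 1.35 s.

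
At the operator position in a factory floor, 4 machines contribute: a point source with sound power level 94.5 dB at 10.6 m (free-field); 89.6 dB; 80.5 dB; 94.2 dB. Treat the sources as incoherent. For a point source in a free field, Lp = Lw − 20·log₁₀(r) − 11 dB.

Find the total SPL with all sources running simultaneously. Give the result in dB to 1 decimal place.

95.6 dB

Source at 10.6 m: Lp = 94.5 − 20·log₁₀(10.6) − 11 = 63.0 dB.
Σ 10^(Lᵢ/10) = 3.656e+09.
L_total = 10·log₁₀(3.656e+09) = 95.6 dB.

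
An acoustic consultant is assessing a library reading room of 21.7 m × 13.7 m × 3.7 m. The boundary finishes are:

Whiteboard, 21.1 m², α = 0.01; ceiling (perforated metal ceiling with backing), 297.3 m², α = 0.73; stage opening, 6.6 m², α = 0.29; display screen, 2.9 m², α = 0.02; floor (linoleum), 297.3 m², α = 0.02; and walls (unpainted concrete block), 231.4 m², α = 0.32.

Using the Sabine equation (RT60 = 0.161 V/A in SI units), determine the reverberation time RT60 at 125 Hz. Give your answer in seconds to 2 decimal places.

A = Σ Sᵢαᵢ = 21.1·0.01 + 297.3·0.73 + 6.6·0.29 + 2.9·0.02 + 297.3·0.02 + 231.4·0.32 = 299.206 sabins.
Volume V = 21.7 × 13.7 × 3.7 = 1099.973 m³.
RT60 = 0.161 · V / A = 0.161 × 1099.973 / 299.206 = 0.59 s.

0.59 s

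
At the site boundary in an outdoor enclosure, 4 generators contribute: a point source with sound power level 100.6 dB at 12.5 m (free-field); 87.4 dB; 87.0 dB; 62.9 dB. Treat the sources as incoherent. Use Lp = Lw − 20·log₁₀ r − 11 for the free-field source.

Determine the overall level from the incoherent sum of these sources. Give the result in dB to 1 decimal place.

Source at 12.5 m: Lp = 100.6 − 20·log₁₀(12.5) − 11 = 67.7 dB.
Σ 10^(Lᵢ/10) = 1.059e+09.
L_total = 10·log₁₀(1.059e+09) = 90.2 dB.

90.2 dB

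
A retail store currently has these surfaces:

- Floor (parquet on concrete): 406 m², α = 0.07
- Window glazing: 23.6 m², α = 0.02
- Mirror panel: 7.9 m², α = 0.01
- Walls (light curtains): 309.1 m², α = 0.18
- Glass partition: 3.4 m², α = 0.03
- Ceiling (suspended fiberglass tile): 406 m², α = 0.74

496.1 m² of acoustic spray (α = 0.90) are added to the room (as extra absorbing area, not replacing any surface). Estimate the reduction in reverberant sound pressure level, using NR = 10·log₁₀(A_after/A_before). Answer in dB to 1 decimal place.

3.3 dB

Equivalent absorption area: A_before = 406×0.07 + 23.6×0.02 + 7.9×0.01 + 309.1×0.18 + 3.4×0.03 + 406×0.74 = 385.151 m².
Treatment contributes 496.1·0.90 = 446.490 sabins.
A_after = 385.151 + 446.490 = 831.641 sabins.
Reduction = 10 log₁₀(A_after/A_before) = 10 log₁₀(2.1593) = 3.3 dB.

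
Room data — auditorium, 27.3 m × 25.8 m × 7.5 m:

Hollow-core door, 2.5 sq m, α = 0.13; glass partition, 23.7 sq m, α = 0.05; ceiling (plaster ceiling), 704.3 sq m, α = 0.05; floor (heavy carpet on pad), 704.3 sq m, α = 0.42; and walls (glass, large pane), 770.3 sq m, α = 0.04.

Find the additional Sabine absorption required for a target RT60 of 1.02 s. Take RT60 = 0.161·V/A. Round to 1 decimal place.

A₁ = Σ Sᵢαᵢ = 2.5·0.13 + 23.7·0.05 + 704.3·0.05 + 704.3·0.42 + 770.3·0.04 = 363.343 sabins.
V = 5282.55 m³. Required absorption A₂ = 0.161 × 5282.55 / 1.02 = 833.814 sabins.
ΔA = A₂ − A₁ = 833.814 − 363.343 = 470.5 sabins.

470.5 sabins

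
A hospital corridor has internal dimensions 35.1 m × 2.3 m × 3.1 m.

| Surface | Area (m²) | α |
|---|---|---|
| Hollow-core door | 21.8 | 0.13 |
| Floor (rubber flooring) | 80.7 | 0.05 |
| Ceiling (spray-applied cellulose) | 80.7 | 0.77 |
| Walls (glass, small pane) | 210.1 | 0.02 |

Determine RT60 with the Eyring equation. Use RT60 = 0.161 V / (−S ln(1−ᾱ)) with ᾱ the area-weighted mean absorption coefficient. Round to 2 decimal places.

S = Σ Sᵢ = 393.3 m².
Σ(Sᵢαᵢ) = 21.8×0.13 + 80.7×0.05 + 80.7×0.77 + 210.1×0.02 = 73.210.
ᾱ = 73.210 / 393.3 = 0.1861.
−S·ln(1−ᾱ) = −393.3 × ln(1 − 0.1861) = 80.987.
V = 35.1 × 2.3 × 3.1 = 250.263 m³.
RT60 = 0.161 × 250.263 / 80.987 = 0.50 s.

0.50 seconds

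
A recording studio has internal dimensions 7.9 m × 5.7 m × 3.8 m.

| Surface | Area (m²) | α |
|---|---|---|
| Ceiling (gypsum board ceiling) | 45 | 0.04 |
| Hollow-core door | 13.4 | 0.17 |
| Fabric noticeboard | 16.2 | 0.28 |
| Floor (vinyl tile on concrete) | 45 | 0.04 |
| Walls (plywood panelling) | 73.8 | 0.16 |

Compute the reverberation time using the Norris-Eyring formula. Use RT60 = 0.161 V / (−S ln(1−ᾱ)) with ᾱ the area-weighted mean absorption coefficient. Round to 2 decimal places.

Total surface area S = 45 + 13.4 + 16.2 + 45 + 73.8 = 193.4 m².
Absorption A = 45·0.04 + 13.4·0.17 + 16.2·0.28 + 45·0.04 + 73.8·0.16 = 22.222 sabins.
ᾱ = 22.222 / 193.4 = 0.1149.
Eyring denominator: −S ln(1−ᾱ) = 23.605.
V = 7.9 × 5.7 × 3.8 = 171.114 m³.
RT60 = 0.161 × 171.114 / 23.605 = 1.17 s.

1.17 s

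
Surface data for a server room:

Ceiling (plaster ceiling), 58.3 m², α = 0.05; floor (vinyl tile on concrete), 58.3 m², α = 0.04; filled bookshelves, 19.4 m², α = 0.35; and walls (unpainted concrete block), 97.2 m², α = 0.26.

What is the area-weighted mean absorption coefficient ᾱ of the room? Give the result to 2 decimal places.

Total surface area S = 233.2 m².
A = 58.3*0.05 + 58.3*0.04 + 19.4*0.35 + 97.2*0.26 = 37.309 sabins.
ᾱ = A/S = 0.16.

0.16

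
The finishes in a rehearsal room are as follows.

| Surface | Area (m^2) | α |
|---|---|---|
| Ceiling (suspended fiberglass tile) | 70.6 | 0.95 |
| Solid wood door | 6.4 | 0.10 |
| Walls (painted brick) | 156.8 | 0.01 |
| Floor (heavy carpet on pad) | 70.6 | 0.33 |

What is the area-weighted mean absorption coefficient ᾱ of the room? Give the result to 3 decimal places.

Total surface area S = 304.4 m^2.
Σ(Sᵢαᵢ) = 70.6·0.95 + 6.4·0.10 + 156.8·0.01 + 70.6·0.33 = 92.576.
ᾱ = A/S = 0.304.

0.304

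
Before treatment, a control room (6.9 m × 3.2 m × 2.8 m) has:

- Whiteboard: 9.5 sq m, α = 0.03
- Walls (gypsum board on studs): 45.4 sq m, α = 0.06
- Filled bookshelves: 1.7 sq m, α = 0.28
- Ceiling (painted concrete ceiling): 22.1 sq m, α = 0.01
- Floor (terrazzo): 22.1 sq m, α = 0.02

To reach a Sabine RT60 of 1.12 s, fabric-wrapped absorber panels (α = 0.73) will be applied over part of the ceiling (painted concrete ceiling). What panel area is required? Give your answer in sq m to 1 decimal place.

6.6

A₁ = Σ Sᵢαᵢ = 9.5×0.03 + 45.4×0.06 + 1.7×0.28 + 22.1×0.01 + 22.1×0.02 = 4.148 sabins.
V = 61.824 m³. Target absorption A₂ = 0.161 × 61.824 / 1.12 = 8.887 sabins.
ΔA needed = 8.887 − 4.148 = 4.739 sabins.
Net gain per sq m: Δα = 0.73 − 0.01 = 0.72.
Area = ΔA/Δα = 4.739/0.72 = 6.6 sq m.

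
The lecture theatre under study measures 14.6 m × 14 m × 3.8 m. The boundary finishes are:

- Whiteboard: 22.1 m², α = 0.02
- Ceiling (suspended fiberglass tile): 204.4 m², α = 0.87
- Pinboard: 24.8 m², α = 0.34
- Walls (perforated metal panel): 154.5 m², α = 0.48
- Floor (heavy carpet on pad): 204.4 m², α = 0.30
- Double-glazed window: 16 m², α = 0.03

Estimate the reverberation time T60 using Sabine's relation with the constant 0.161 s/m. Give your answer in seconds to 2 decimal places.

Total absorption A = 22.1*0.02 + 204.4*0.87 + 24.8*0.34 + 154.5*0.48 + 204.4*0.30 + 16*0.03
  = 0.442 + 177.828 + 8.432 + 74.160 + 61.320 + 0.480 = 322.662 m² sabins.
Room volume: 776.72 m³.
T = 0.161 V/A = 0.161·776.72/322.662 = 0.39 s.

0.39 seconds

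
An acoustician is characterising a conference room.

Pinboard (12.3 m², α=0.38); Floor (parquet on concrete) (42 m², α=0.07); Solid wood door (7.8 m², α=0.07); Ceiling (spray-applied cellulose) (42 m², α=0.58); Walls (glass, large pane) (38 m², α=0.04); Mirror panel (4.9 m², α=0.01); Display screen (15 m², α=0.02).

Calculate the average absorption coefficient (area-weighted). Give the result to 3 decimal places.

0.212

Total surface area S = 162.0 m².
Weighted sum Σ Sα = 34.389.
ᾱ = 34.389 / 162.0 = 0.212.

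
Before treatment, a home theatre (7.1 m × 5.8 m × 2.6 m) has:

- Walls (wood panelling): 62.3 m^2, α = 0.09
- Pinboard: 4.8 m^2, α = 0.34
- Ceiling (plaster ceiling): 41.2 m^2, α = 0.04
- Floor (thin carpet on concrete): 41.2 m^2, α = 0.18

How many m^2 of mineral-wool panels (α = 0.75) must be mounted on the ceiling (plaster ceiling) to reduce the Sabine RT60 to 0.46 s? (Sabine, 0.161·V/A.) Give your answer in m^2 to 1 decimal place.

Equivalent absorption area: A₁ = 62.3·0.09 + 4.8·0.34 + 41.2·0.04 + 41.2·0.18 = 16.303 m^2.
Required A₂ = 0.161·107.068/0.46 = 37.474 sabins.
ΔA needed = 37.474 − 16.303 = 21.171 sabins.
Each m^2 of panel replacing the ceiling (plaster ceiling) adds (0.75 − 0.04) = 0.71 sabins.
Panel area = 21.171 / 0.71 = 29.8 m^2.

29.8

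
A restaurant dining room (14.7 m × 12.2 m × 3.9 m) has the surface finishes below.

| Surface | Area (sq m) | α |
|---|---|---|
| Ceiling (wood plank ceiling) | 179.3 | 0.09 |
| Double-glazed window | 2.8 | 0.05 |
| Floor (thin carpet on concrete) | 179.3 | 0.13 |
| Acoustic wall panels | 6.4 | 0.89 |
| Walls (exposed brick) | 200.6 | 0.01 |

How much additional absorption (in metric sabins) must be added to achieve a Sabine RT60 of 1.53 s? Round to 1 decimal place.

Total absorption A₁ = 179.3×0.09 + 2.8×0.05 + 179.3×0.13 + 6.4×0.89 + 200.6×0.01
  = 16.137 + 0.140 + 23.309 + 5.696 + 2.006 = 47.288 sq m sabins.
V = 699.426 m³. Required absorption A₂ = 0.161 × 699.426 / 1.53 = 73.600 sabins.
ΔA = A₂ − A₁ = 73.600 − 47.288 = 26.3 sabins.

26.3 sabins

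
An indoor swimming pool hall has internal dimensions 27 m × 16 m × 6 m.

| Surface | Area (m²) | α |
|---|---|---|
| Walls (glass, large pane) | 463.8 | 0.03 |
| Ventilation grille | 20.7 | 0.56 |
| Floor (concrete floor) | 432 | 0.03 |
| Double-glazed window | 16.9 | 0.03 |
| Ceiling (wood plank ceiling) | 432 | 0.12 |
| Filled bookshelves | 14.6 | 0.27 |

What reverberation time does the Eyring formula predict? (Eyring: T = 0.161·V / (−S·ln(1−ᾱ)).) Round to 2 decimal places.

4.25 s

Total surface area S = 463.8 + 20.7 + 432 + 16.9 + 432 + 14.6 = 1380.0 m².
Σ(Sᵢαᵢ) = 463.8×0.03 + 20.7×0.56 + 432×0.03 + 16.9×0.03 + 432×0.12 + 14.6×0.27 = 94.755.
Mean coefficient ᾱ = A/S = 0.0687.
−S·ln(1−ᾱ) = −1380.0 × ln(1 − 0.0687) = 98.220.
V = 27 × 16 × 6 = 2592 m³.
T = 0.161·V/[−S·ln(1−ᾱ)] = 0.161·2592/98.220 = 4.25 s.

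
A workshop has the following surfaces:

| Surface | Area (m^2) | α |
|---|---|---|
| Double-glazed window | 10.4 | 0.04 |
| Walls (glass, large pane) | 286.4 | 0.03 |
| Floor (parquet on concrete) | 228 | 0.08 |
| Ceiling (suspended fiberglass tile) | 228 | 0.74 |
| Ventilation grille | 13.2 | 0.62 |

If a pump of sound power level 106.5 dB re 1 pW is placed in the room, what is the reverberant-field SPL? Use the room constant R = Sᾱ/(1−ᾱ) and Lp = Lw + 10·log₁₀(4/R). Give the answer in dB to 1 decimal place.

Σ(Sᵢαᵢ) = 10.4×0.04 + 286.4×0.03 + 228×0.08 + 228×0.74 + 13.2×0.62 = 204.152; total area S = 766.0 m^2.
ᾱ = 0.2665, so room constant R = A/(1−ᾱ) = 278.326 m^2.
Lp = 106.5 + 10·log₁₀(4/278.326) = 106.5 + (-18.42) = 88.1 dB.

88.1 dB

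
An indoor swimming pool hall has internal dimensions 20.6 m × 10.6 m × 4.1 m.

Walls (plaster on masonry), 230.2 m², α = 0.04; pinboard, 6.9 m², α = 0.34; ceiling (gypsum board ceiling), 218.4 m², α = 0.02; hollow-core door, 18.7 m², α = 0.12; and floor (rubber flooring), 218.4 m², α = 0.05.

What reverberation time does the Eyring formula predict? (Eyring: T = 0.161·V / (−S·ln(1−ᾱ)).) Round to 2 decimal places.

S = Σ Sᵢ = 692.6 m².
Σ(Sᵢαᵢ) = 230.2×0.04 + 6.9×0.34 + 218.4×0.02 + 18.7×0.12 + 218.4×0.05 = 29.086.
ᾱ = 29.086 / 692.6 = 0.0420.
−S·ln(1−ᾱ) = −692.6 × ln(1 − 0.0420) = 29.718.
V = 20.6 × 10.6 × 4.1 = 895.276 m³.
RT60 = 0.161 × 895.276 / 29.718 = 4.85 s.

4.85 s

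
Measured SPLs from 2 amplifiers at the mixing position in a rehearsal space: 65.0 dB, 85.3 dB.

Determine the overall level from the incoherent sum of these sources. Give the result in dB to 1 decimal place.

85.3 dB

Converting to relative power and adding: 10^(65.0/10) + 10^(85.3/10) = 3.42e+08.
Combined level = 10 log₁₀(3.42e+08) = 85.3 dB.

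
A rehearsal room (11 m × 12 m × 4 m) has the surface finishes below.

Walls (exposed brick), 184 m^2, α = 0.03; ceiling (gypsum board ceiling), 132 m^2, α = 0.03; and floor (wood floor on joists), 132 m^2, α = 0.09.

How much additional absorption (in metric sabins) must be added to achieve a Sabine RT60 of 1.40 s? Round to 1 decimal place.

Total absorption A₁ = 184·0.03 + 132·0.03 + 132·0.09
  = 5.520 + 3.960 + 11.880 = 21.360 m^2 sabins.
Target A₂ = 0.161·528/1.40 = 60.720 sabins (V = 528 m³).
ΔA = A₂ − A₁ = 60.720 − 21.360 = 39.4 sabins.

39.4 sabins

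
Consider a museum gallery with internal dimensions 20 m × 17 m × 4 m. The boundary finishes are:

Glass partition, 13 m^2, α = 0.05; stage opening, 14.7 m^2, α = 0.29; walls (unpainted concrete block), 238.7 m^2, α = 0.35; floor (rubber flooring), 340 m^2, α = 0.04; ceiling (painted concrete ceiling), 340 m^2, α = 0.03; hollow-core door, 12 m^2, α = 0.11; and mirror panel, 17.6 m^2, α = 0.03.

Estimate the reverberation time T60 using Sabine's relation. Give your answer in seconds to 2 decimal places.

Total absorption A = 13·0.05 + 14.7·0.29 + 238.7·0.35 + 340·0.04 + 340·0.03 + 12·0.11 + 17.6·0.03
  = 0.650 + 4.263 + 83.545 + 13.600 + 10.200 + 1.320 + 0.528 = 114.106 m^2 sabins.
Volume V = 20 × 17 × 4 = 1360 m³.
T = 0.161 V/A = 0.161·1360/114.106 = 1.92 s.

1.92 seconds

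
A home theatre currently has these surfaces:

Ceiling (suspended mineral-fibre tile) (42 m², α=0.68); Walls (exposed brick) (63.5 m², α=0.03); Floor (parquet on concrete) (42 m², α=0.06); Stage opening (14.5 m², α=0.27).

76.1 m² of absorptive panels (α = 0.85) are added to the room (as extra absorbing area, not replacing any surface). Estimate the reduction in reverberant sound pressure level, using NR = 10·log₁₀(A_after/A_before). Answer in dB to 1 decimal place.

4.4 dB

Total absorption A_before = 42·0.68 + 63.5·0.03 + 42·0.06 + 14.5·0.27
  = 28.560 + 1.905 + 2.520 + 3.915 = 36.900 m² sabins.
Added absorption = 76.1 × 0.85 = 64.685 sabins.
New total A_after = 101.585 sabins.
NR = 10·log₁₀(101.585/36.900) = 4.4 dB.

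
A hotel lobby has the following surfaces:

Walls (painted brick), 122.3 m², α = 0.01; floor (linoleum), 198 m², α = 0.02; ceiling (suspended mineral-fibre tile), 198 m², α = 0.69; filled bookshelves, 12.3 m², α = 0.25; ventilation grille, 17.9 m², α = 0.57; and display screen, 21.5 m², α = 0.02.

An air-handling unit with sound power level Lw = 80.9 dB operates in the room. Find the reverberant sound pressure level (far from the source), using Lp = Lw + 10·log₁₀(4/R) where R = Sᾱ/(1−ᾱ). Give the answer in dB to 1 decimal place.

63.6 dB

A = 155.511 sabins; S = 570.0 m².
ᾱ = 0.2728, so room constant R = A/(1−ᾱ) = 213.849 m².
Lp = Lw + 10 log₁₀(4/R) = 80.9 -17.28 = 63.6 dB.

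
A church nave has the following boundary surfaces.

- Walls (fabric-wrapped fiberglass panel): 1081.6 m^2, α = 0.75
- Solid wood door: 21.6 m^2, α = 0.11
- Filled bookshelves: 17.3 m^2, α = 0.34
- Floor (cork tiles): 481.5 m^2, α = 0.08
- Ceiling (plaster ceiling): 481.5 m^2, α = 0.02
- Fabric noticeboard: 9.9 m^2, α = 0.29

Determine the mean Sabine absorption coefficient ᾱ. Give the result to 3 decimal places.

0.416

Total surface area S = 2093.4 m^2.
Weighted sum Σ Sα = 870.479.
ᾱ = A/S = 0.416.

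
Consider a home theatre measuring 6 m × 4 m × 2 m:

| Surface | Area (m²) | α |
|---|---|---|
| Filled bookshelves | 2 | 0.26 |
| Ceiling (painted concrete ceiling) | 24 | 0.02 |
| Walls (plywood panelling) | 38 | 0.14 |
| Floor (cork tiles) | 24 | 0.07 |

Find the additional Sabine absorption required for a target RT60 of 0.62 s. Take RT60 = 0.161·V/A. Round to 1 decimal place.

Total absorption A₁ = 2×0.26 + 24×0.02 + 38×0.14 + 24×0.07
  = 0.520 + 0.480 + 5.320 + 1.680 = 8.000 m² sabins.
For T = 0.62 s, need A₂ = 0.161·V/T = 0.161·48/0.62 = 12.465 sabins.
Additional absorption ΔA = 12.465 − 8.000 = 4.5 sabins.

4.5 sabins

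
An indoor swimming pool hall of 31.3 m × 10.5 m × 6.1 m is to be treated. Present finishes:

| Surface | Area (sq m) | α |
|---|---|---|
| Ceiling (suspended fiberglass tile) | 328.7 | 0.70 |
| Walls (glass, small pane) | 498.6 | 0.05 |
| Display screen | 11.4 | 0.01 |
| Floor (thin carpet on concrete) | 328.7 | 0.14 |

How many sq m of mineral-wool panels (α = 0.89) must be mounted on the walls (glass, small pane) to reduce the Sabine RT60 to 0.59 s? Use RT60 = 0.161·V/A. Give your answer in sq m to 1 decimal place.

292.8

A₁ = Σ Sᵢαᵢ = 328.7·0.70 + 498.6·0.05 + 11.4·0.01 + 328.7·0.14 = 301.152 sabins.
Required A₂ = 0.161·2004.765/0.59 = 547.063 sabins.
ΔA needed = 547.063 − 301.152 = 245.911 sabins.
Each sq m of panel replacing the walls (glass, small pane) adds (0.89 − 0.05) = 0.84 sabins.
Area = ΔA/Δα = 245.911/0.84 = 292.8 sq m.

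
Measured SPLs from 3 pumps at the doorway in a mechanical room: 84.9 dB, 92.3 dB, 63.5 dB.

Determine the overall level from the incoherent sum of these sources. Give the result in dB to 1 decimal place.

93.0 dB

Converting to relative power and adding: 10^(84.9/10) + 10^(92.3/10) + 10^(63.5/10) = 2.01e+09.
Back to dB: 10·log₁₀ Σ = 93.0 dB.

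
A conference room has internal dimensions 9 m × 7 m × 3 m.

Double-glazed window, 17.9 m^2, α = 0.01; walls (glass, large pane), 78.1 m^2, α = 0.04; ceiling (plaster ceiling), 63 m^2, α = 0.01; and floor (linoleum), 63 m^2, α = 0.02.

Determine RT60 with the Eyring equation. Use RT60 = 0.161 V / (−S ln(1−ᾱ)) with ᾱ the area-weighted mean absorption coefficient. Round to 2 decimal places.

S = Σ Sᵢ = 222.0 m^2.
Absorption A = 17.9×0.01 + 78.1×0.04 + 63×0.01 + 63×0.02 = 5.193 sabins.
ᾱ = 5.193 / 222.0 = 0.0234.
Eyring denominator: −S ln(1−ᾱ) = 5.257.
V = 9 × 7 × 3 = 189 m³.
RT60 = 0.161 × 189 / 5.257 = 5.79 s.

5.79 sec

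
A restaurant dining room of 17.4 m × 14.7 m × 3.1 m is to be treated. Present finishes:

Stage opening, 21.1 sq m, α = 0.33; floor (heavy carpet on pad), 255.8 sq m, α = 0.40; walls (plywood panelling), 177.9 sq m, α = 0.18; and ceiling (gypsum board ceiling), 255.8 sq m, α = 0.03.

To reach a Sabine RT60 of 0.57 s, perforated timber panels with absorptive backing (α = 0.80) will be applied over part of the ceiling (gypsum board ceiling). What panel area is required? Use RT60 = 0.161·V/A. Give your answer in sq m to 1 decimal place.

Summing Sᵢαᵢ: 6.963 + 102.320 + 32.022 + 7.674 → A₁ = 148.979 sabins.
V = 792.918 m³. Target absorption A₂ = 0.161 × 792.918 / 0.57 = 223.965 sabins.
ΔA needed = 223.965 − 148.979 = 74.986 sabins.
Net gain per sq m: Δα = 0.80 − 0.03 = 0.77.
Panel area = 74.986 / 0.77 = 97.4 sq m.

97.4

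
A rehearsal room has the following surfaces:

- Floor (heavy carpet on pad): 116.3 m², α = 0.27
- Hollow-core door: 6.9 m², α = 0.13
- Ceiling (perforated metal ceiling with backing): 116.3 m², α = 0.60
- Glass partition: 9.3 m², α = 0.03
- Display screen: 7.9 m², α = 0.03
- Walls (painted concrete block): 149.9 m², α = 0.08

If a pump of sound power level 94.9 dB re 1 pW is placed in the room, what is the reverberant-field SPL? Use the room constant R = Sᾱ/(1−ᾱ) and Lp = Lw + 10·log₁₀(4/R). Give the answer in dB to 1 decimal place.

A = 114.586 sabins; S = 406.6 m².
ᾱ = 114.586/406.6 = 0.2818; R = Sᾱ/(1−ᾱ) = 114.586/(1−0.2818) = 159.546 m².
Lp = 94.9 + 10·log₁₀(4/159.546) = 94.9 + (-16.01) = 78.9 dB.

78.9 dB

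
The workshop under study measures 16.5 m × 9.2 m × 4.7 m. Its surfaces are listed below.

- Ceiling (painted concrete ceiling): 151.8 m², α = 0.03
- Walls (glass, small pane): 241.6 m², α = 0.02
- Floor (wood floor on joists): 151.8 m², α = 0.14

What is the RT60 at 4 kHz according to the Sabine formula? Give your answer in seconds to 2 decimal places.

3.75 sec

Total absorption A = 151.8·0.03 + 241.6·0.02 + 151.8·0.14
  = 4.554 + 4.832 + 21.252 = 30.638 m² sabins.
Room volume: 713.46 m³.
RT60 = 0.161 · V / A = 0.161 × 713.46 / 30.638 = 3.75 s.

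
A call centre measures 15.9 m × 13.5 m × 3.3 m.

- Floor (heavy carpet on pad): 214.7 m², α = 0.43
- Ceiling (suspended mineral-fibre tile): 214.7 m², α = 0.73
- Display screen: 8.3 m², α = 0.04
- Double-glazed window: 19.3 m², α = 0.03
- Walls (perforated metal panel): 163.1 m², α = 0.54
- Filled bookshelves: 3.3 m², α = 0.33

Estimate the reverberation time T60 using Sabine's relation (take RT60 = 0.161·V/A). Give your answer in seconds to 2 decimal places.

0.34 seconds

A = Σ Sᵢαᵢ = 214.7*0.43 + 214.7*0.73 + 8.3*0.04 + 19.3*0.03 + 163.1*0.54 + 3.3*0.33 = 339.126 sabins.
Volume V = 15.9 × 13.5 × 3.3 = 708.345 m³.
Sabine: RT60 = 0.161 × 708.345 / 339.126 = 0.34 s.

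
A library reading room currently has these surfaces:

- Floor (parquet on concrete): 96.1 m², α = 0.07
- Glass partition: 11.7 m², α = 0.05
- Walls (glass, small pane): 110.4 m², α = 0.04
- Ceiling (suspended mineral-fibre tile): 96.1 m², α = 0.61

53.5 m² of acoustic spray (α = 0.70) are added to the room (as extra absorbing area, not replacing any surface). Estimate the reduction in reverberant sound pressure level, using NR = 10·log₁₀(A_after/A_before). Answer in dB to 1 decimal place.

1.9 dB

A_before = Σ Sᵢαᵢ = 96.1*0.07 + 11.7*0.05 + 110.4*0.04 + 96.1*0.61 = 70.349 sabins.
Added absorption = 53.5 × 0.70 = 37.450 sabins.
A_after = 70.349 + 37.450 = 107.799 sabins.
NR = 10·log₁₀(107.799/70.349) = 1.9 dB.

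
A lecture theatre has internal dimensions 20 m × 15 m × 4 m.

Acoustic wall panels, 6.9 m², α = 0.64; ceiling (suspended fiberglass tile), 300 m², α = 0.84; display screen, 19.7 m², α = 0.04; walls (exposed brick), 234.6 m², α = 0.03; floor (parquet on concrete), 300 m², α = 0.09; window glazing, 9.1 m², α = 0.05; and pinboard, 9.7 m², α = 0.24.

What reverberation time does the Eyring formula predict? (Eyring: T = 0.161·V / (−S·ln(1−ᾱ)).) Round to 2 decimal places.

S = Σ Sᵢ = 880.0 m².
Σ(Sᵢαᵢ) = 6.9×0.64 + 300×0.84 + 19.7×0.04 + 234.6×0.03 + 300×0.09 + 9.1×0.05 + 9.7×0.24 = 294.025.
ᾱ = 294.025 / 880.0 = 0.3341.
−S·ln(1−ᾱ) = −880.0 × ln(1 − 0.3341) = 357.822.
V = 20 × 15 × 4 = 1200 m³.
RT60 = 0.161 × 1200 / 357.822 = 0.54 s.

0.54 s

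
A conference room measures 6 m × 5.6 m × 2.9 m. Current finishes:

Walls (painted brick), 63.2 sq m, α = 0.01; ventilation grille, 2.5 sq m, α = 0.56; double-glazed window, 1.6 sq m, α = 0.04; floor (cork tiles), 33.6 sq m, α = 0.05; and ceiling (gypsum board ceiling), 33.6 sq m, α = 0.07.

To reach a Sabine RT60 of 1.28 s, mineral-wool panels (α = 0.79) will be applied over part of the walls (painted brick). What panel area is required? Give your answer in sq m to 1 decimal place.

Summing Sᵢαᵢ: 0.632 + 1.400 + 0.064 + 1.680 + 2.352 → A₁ = 6.128 sabins.
Required A₂ = 0.161·97.44/1.28 = 12.256 sabins.
ΔA needed = 12.256 − 6.128 = 6.128 sabins.
Each sq m of panel replacing the walls (painted brick) adds (0.79 − 0.01) = 0.78 sabins.
Area = ΔA/Δα = 6.128/0.78 = 7.9 sq m.

7.9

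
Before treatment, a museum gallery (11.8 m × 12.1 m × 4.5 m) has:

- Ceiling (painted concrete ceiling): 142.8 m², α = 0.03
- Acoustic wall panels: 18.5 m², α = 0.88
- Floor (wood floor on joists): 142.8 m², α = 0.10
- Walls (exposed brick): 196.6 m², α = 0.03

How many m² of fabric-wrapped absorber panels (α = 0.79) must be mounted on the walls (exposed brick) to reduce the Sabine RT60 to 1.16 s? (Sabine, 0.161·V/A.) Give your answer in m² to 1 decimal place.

Equivalent absorption area: A₁ = 142.8*0.03 + 18.5*0.88 + 142.8*0.10 + 196.6*0.03 = 40.742 m².
V = 642.51 m³. Target absorption A₂ = 0.161 × 642.51 / 1.16 = 89.176 sabins.
ΔA needed = 89.176 − 40.742 = 48.434 sabins.
Each m² of panel replacing the walls (exposed brick) adds (0.79 − 0.03) = 0.76 sabins.
Panel area = 48.434 / 0.76 = 63.7 m².

63.7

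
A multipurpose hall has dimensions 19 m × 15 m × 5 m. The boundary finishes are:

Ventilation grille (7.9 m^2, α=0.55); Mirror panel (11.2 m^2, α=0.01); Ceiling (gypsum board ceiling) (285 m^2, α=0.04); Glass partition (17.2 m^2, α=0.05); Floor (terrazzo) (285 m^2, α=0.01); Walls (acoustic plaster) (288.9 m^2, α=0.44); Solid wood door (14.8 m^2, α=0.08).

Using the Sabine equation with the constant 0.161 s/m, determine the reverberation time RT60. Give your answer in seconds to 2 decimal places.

Equivalent absorption area: A = 7.9*0.55 + 11.2*0.01 + 285*0.04 + 17.2*0.05 + 285*0.01 + 288.9*0.44 + 14.8*0.08 = 147.867 m^2.
Volume V = 19 × 15 × 5 = 1425 m³.
RT60 = 0.161 · V / A = 0.161 × 1425 / 147.867 = 1.55 s.

1.55 seconds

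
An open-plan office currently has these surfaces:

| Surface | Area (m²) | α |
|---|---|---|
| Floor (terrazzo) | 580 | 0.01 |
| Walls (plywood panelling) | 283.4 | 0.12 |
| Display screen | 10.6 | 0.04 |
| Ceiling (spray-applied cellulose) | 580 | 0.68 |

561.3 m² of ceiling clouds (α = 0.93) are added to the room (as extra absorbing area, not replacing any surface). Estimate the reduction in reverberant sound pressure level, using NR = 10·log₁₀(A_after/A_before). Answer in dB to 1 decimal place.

3.4 dB

Summing Sᵢαᵢ: 5.800 + 34.008 + 0.424 + 394.400 → A_before = 434.632 sabins.
Added absorption = 561.3 × 0.93 = 522.009 sabins.
New total A_after = 956.641 sabins.
Reduction = 10 log₁₀(A_after/A_before) = 10 log₁₀(2.2010) = 3.4 dB.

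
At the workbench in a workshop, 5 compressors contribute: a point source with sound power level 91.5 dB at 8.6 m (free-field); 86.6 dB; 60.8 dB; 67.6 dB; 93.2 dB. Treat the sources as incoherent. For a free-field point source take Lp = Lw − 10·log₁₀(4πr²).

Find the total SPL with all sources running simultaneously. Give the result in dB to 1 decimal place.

94.1 dB

Source at 8.6 m: Lp = 91.5 − 10·log₁₀(4π·8.6²) = 91.5 − 10·log₁₀(929.409) = 61.8 dB.
Σ 10^(Lᵢ/10) = 2.555e+09.
L_total = 10·log₁₀(2.555e+09) = 94.1 dB.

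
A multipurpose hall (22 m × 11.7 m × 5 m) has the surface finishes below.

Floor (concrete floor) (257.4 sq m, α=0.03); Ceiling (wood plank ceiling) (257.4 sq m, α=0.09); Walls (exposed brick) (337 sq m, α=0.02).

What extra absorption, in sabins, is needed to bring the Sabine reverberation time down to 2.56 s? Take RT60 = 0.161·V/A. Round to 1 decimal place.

43.3 sabins

Summing Sᵢαᵢ: 7.722 + 23.166 + 6.740 → A₁ = 37.628 sabins.
Target A₂ = 0.161·1287/2.56 = 80.940 sabins (V = 1287 m³).
Additional absorption ΔA = 80.940 − 37.628 = 43.3 sabins.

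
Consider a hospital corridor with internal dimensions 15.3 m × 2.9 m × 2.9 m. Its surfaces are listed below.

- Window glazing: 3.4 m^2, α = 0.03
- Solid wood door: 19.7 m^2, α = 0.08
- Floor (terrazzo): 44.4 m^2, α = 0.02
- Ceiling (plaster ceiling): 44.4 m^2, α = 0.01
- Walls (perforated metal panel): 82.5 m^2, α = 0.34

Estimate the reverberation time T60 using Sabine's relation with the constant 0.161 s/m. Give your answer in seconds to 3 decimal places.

0.667 sec

Summing Sᵢαᵢ: 0.102 + 1.576 + 0.888 + 0.444 + 28.050 → A = 31.060 sabins.
V = 15.3·2.9·2.9 = 128.673 m³.
T = 0.161 V/A = 0.161·128.673/31.060 = 0.667 s.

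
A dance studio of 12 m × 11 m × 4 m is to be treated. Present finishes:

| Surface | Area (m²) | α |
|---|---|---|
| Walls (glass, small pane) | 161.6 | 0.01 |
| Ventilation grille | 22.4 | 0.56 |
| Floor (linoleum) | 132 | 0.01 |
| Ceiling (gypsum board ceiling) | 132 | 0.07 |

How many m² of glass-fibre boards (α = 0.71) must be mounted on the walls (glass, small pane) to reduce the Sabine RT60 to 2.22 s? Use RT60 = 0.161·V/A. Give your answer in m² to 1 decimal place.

Summing Sᵢαᵢ: 1.616 + 12.544 + 1.320 + 9.240 → A₁ = 24.720 sabins.
Required A₂ = 0.161·528/2.22 = 38.292 sabins.
Absorption to add: 38.292 − 24.720 = 13.572 sabins.
Net gain per m²: Δα = 0.71 − 0.01 = 0.70.
Panel area = 13.572 / 0.70 = 19.4 m².

19.4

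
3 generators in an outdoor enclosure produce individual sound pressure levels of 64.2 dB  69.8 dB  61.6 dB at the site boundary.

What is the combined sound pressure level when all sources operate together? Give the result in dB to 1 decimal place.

71.3 dB

Sum in the linear (power) domain: Σ 10^(Lᵢ/10) = 10^(64.2/10) + 10^(69.8/10) + 10^(61.6/10) = 1.363e+07.
Combined level = 10 log₁₀(1.363e+07) = 71.3 dB.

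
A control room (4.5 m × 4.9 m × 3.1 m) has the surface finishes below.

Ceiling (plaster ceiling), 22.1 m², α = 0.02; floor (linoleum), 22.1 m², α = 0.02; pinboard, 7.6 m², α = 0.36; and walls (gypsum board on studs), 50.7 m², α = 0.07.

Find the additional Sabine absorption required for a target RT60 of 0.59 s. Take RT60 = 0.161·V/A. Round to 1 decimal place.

Total absorption A₁ = 22.1·0.02 + 22.1·0.02 + 7.6·0.36 + 50.7·0.07
  = 0.442 + 0.442 + 2.736 + 3.549 = 7.169 m² sabins.
For T = 0.59 s, need A₂ = 0.161·V/T = 0.161·68.355/0.59 = 18.653 sabins.
Additional absorption ΔA = 18.653 − 7.169 = 11.5 sabins.

11.5 sabins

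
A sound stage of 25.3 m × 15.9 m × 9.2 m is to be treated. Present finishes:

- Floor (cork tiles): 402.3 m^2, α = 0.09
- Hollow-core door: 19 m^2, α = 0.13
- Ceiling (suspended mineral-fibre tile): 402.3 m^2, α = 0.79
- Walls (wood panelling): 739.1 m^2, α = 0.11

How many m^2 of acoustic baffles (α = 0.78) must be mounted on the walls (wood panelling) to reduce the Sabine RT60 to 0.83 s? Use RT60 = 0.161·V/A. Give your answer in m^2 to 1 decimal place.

418.0

Total absorption A₁ = 402.3·0.09 + 19·0.13 + 402.3·0.79 + 739.1·0.11
  = 36.207 + 2.470 + 317.817 + 81.301 = 437.795 m^2 sabins.
Required A₂ = 0.161·3700.884/0.83 = 717.882 sabins.
Absorption to add: 717.882 − 437.795 = 280.087 sabins.
Each m^2 of panel replacing the walls (wood panelling) adds (0.78 − 0.11) = 0.67 sabins.
Panel area = 280.087 / 0.67 = 418.0 m^2.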